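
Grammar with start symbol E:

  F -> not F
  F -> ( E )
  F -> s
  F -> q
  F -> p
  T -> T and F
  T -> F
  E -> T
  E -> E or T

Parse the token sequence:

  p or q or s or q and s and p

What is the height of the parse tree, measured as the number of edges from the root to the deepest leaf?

6

[E [E [E [E [T [F p]]] or [T [F q]]] or [T [F s]]] or [T [T [T [F q]] and [F s]] and [F p]]]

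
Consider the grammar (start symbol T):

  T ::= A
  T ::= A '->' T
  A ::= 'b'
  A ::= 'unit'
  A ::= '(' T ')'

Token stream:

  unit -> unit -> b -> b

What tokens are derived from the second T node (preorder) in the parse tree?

unit -> b -> b

[T [A unit] -> [T [A unit] -> [T [A b] -> [T [A b]]]]]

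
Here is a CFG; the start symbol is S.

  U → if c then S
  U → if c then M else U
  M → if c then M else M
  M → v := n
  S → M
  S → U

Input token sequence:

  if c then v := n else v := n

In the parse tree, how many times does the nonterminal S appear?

1

[S [M if c then [M v := n] else [M v := n]]]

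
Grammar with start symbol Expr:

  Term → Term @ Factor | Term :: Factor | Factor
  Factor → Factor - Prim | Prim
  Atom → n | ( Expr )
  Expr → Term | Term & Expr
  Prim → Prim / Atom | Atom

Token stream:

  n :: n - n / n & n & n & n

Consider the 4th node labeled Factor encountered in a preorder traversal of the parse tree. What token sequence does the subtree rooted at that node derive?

n

[Expr [Term [Term [Factor [Prim [Atom n]]]] :: [Factor [Factor [Prim [Atom n]]] - [Prim [Prim [Atom n]] / [Atom n]]]] & [Expr [Term [Factor [Prim [Atom n]]]] & [Expr [Term [Factor [Prim [Atom n]]]] & [Expr [Term [Factor [Prim [Atom n]]]]]]]]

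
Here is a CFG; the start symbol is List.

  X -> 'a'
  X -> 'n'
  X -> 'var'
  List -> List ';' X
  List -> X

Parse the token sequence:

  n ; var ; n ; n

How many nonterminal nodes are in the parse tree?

8

[List [List [List [List [X n]] ; [X var]] ; [X n]] ; [X n]]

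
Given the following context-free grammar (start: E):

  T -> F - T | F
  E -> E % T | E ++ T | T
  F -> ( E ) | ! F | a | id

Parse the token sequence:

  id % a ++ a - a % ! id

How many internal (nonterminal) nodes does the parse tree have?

[E [E [E [E [T [F id]]] % [T [F a]]] ++ [T [F a] - [T [F a]]]] % [T [F ! [F id]]]]

15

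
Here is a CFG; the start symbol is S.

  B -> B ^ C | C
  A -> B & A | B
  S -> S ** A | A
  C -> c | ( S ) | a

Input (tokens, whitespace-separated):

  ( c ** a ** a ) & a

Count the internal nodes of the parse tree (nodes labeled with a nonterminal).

[S [A [B [C ( [S [S [S [A [B [C c]]]] ** [A [B [C a]]]] ** [A [B [C a]]]] )]] & [A [B [C a]]]]]

19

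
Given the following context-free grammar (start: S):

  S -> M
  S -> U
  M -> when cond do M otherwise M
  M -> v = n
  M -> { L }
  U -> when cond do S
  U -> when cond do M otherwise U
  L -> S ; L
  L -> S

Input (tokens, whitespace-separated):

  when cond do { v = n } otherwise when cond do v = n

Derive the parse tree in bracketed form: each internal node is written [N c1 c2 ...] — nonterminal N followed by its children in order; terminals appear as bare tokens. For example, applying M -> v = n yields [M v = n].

[S [U when cond do [M { [L [S [M v = n]]] }] otherwise [U when cond do [S [M v = n]]]]]

S
U
when cond do M otherwise U
when cond do { L } otherwise U
when cond do { S } otherwise U
when cond do { M } otherwise U
when cond do { v = n } otherwise U
when cond do { v = n } otherwise when cond do S
when cond do { v = n } otherwise when cond do M
when cond do { v = n } otherwise when cond do v = n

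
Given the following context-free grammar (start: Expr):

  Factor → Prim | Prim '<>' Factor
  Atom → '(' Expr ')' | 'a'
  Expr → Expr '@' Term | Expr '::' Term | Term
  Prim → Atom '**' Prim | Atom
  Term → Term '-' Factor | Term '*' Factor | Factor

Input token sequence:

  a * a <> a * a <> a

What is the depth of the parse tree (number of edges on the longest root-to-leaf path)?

7

[Expr [Term [Term [Term [Factor [Prim [Atom a]]]] * [Factor [Prim [Atom a]] <> [Factor [Prim [Atom a]]]]] * [Factor [Prim [Atom a]] <> [Factor [Prim [Atom a]]]]]]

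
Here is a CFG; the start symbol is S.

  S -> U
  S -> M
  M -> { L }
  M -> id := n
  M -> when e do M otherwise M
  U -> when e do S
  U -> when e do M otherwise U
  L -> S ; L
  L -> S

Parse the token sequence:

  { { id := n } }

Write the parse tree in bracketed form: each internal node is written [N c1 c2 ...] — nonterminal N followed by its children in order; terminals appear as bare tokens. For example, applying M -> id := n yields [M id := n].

[S [M { [L [S [M { [L [S [M id := n]]] }]]] }]]

S
M
{ L }
{ S }
{ M }
{ { L } }
{ { S } }
{ { M } }
{ { id := n } }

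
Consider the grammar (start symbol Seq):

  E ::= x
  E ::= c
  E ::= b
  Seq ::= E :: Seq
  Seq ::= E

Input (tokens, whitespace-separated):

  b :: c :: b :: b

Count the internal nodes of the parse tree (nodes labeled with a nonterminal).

8

[Seq [E b] :: [Seq [E c] :: [Seq [E b] :: [Seq [E b]]]]]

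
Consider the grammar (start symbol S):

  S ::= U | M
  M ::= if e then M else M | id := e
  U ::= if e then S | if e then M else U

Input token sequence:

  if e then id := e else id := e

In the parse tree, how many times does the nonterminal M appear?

3

[S [M if e then [M id := e] else [M id := e]]]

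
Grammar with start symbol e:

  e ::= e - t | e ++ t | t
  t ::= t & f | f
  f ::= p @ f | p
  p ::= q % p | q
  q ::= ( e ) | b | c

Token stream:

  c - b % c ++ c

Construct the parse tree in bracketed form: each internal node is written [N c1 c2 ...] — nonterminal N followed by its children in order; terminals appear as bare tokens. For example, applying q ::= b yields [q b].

e
e ++ t
e - t ++ t
t - t ++ t
f - t ++ t
p - t ++ t
q - t ++ t
c - t ++ t
c - f ++ t
c - p ++ t
c - q % p ++ t
c - b % p ++ t
c - b % q ++ t
c - b % c ++ t
c - b % c ++ f
c - b % c ++ p
c - b % c ++ q
c - b % c ++ c

[e [e [e [t [f [p [q c]]]]] - [t [f [p [q b] % [p [q c]]]]]] ++ [t [f [p [q c]]]]]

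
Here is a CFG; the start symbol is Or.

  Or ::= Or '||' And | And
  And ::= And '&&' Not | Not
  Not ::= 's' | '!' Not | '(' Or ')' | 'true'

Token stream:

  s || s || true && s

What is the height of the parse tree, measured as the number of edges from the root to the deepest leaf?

5

[Or [Or [Or [And [Not s]]] || [And [Not s]]] || [And [And [Not true]] && [Not s]]]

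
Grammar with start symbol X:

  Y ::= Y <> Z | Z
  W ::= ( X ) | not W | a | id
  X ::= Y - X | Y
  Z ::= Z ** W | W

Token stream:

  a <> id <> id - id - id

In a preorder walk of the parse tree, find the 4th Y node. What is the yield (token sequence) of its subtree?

id

[X [Y [Y [Y [Z [W a]]] <> [Z [W id]]] <> [Z [W id]]] - [X [Y [Z [W id]]] - [X [Y [Z [W id]]]]]]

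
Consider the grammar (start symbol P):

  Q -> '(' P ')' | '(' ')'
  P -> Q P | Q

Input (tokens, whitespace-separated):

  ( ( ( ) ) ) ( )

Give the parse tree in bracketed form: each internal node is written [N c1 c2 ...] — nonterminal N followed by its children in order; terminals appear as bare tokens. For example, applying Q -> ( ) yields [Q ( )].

P
Q P
( P ) P
( Q ) P
( ( P ) ) P
( ( Q ) ) P
( ( ( ) ) ) P
( ( ( ) ) ) Q
( ( ( ) ) ) ( )

[P [Q ( [P [Q ( [P [Q ( )]] )]] )] [P [Q ( )]]]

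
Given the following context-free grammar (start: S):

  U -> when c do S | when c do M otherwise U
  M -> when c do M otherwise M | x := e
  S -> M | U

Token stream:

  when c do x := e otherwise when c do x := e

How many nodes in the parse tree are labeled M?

2

[S [U when c do [M x := e] otherwise [U when c do [S [M x := e]]]]]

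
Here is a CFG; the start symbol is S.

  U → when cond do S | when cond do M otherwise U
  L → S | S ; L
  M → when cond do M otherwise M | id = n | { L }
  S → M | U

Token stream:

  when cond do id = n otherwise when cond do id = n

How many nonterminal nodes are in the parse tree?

6

[S [U when cond do [M id = n] otherwise [U when cond do [S [M id = n]]]]]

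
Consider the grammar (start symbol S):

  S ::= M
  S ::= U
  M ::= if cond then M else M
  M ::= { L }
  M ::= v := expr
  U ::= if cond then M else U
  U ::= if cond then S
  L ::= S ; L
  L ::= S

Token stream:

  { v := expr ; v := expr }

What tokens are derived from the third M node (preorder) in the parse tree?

v := expr

[S [M { [L [S [M v := expr]] ; [L [S [M v := expr]]]] }]]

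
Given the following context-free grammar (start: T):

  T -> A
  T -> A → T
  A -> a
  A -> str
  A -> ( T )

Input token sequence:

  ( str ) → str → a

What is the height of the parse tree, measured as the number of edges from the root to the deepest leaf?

4

[T [A ( [T [A str]] )] → [T [A str] → [T [A a]]]]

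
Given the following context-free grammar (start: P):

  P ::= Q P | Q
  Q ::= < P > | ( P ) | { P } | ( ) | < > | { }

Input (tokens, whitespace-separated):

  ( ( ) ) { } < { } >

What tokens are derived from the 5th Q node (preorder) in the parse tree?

{ }

[P [Q ( [P [Q ( )]] )] [P [Q { }] [P [Q < [P [Q { }]] >]]]]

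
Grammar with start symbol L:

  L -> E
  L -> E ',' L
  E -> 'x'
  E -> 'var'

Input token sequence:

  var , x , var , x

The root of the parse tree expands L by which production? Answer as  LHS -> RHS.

L -> E ',' L

[L [E var] , [L [E x] , [L [E var] , [L [E x]]]]]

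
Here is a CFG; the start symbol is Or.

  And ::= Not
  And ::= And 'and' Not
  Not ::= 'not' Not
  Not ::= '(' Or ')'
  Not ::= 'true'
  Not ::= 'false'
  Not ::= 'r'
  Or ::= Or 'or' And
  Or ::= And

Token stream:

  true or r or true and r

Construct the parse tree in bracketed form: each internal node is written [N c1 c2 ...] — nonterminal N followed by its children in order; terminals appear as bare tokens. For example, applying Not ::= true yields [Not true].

Or
Or or And
Or or And or And
And or And or And
Not or And or And
true or And or And
true or Not or And
true or r or And
true or r or And and Not
true or r or Not and Not
true or r or true and Not
true or r or true and r

[Or [Or [Or [And [Not true]]] or [And [Not r]]] or [And [And [Not true]] and [Not r]]]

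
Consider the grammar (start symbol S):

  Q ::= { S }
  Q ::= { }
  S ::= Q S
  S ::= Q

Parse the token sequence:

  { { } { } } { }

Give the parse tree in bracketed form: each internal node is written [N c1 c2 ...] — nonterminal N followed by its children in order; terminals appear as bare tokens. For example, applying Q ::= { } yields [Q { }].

S
Q S
{ S } S
{ Q S } S
{ { } S } S
{ { } Q } S
{ { } { } } S
{ { } { } } Q
{ { } { } } { }

[S [Q { [S [Q { }] [S [Q { }]]] }] [S [Q { }]]]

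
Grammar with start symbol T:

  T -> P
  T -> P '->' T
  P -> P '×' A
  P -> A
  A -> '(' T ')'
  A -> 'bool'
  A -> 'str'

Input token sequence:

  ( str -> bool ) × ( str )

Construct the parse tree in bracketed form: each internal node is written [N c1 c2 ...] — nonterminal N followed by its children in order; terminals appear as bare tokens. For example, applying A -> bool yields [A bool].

[T [P [P [A ( [T [P [A str]] -> [T [P [A bool]]]] )]] × [A ( [T [P [A str]]] )]]]

T
P
P × A
A × A
( T ) × A
( P -> T ) × A
( A -> T ) × A
( str -> T ) × A
( str -> P ) × A
( str -> A ) × A
( str -> bool ) × A
( str -> bool ) × ( T )
( str -> bool ) × ( P )
( str -> bool ) × ( A )
( str -> bool ) × ( str )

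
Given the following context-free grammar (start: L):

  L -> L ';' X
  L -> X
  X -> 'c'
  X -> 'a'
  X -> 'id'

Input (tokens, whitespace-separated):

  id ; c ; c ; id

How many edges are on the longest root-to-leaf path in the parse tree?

[L [L [L [L [X id]] ; [X c]] ; [X c]] ; [X id]]

5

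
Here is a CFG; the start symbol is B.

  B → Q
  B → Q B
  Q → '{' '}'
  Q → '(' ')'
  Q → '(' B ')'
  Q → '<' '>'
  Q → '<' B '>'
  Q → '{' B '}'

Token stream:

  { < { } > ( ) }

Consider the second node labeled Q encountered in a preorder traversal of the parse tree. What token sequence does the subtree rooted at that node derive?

[B [Q { [B [Q < [B [Q { }]] >] [B [Q ( )]]] }]]

< { } >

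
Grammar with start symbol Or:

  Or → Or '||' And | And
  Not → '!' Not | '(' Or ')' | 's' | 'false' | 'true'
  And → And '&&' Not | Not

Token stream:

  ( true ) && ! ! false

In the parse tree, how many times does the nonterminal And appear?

[Or [And [And [Not ( [Or [And [Not true]]] )]] && [Not ! [Not ! [Not false]]]]]

3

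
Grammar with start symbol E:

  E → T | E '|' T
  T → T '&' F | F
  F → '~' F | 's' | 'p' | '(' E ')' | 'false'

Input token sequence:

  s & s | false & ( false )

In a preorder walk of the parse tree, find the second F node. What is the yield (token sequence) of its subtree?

s

[E [E [T [T [F s]] & [F s]]] | [T [T [F false]] & [F ( [E [T [F false]]] )]]]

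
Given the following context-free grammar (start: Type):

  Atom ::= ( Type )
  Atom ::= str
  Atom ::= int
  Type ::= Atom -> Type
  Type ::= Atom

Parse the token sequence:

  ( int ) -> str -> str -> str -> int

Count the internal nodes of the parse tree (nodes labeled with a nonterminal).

[Type [Atom ( [Type [Atom int]] )] -> [Type [Atom str] -> [Type [Atom str] -> [Type [Atom str] -> [Type [Atom int]]]]]]

12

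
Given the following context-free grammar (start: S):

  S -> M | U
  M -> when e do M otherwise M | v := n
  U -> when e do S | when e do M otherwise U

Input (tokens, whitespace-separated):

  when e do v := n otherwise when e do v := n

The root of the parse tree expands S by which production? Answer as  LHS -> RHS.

[S [U when e do [M v := n] otherwise [U when e do [S [M v := n]]]]]

S -> U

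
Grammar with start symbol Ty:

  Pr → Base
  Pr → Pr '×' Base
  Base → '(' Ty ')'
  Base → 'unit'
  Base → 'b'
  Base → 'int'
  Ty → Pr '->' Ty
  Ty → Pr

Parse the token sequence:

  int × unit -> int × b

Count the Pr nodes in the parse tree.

4

[Ty [Pr [Pr [Base int]] × [Base unit]] -> [Ty [Pr [Pr [Base int]] × [Base b]]]]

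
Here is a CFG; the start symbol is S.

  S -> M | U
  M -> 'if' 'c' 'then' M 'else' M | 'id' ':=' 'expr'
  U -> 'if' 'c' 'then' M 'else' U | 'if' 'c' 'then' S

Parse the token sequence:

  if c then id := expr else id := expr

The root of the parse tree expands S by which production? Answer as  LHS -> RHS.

[S [M if c then [M id := expr] else [M id := expr]]]

S -> M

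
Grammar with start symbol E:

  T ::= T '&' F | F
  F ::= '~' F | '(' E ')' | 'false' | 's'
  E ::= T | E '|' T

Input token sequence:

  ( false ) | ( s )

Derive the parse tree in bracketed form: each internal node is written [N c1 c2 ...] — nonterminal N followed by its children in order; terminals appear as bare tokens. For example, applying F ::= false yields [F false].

[E [E [T [F ( [E [T [F false]]] )]]] | [T [F ( [E [T [F s]]] )]]]

E
E | T
T | T
F | T
( E ) | T
( T ) | T
( F ) | T
( false ) | T
( false ) | F
( false ) | ( E )
( false ) | ( T )
( false ) | ( F )
( false ) | ( s )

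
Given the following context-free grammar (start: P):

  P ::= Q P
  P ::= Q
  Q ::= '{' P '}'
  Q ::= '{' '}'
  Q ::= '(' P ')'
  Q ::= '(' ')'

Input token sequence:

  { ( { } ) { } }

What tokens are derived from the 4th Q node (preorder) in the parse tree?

{ }

[P [Q { [P [Q ( [P [Q { }]] )] [P [Q { }]]] }]]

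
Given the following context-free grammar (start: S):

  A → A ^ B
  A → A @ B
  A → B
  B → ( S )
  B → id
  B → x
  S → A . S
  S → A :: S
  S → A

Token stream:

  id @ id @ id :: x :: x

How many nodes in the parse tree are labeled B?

[S [A [A [A [B id]] @ [B id]] @ [B id]] :: [S [A [B x]] :: [S [A [B x]]]]]

5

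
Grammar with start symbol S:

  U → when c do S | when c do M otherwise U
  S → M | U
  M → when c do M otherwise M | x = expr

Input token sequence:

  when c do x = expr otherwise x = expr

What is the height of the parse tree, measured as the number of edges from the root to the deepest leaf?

3

[S [M when c do [M x = expr] otherwise [M x = expr]]]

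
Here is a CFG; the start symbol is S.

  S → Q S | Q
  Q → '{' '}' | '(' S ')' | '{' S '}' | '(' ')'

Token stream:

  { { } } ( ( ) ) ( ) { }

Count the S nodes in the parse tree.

6

[S [Q { [S [Q { }]] }] [S [Q ( [S [Q ( )]] )] [S [Q ( )] [S [Q { }]]]]]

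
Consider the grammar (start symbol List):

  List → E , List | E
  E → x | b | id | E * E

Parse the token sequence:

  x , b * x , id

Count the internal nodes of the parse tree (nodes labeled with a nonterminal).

[List [E x] , [List [E [E b] * [E x]] , [List [E id]]]]

8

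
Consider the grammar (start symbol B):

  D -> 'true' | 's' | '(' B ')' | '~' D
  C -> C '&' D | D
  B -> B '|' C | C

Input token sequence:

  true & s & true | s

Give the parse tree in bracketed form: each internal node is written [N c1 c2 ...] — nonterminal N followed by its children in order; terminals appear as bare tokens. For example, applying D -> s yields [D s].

B
B | C
C | C
C & D | C
C & D & D | C
D & D & D | C
true & D & D | C
true & s & D | C
true & s & true | C
true & s & true | D
true & s & true | s

[B [B [C [C [C [D true]] & [D s]] & [D true]]] | [C [D s]]]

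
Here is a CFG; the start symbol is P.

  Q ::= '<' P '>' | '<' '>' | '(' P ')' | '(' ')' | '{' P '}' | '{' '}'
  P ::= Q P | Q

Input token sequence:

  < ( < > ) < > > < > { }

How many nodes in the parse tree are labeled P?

[P [Q < [P [Q ( [P [Q < >]] )] [P [Q < >]]] >] [P [Q < >] [P [Q { }]]]]

6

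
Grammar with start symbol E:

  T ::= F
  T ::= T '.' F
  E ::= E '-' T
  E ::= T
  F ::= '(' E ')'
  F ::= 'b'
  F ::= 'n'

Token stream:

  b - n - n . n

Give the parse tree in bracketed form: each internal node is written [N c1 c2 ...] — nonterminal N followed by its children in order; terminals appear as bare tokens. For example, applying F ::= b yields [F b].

[E [E [E [T [F b]]] - [T [F n]]] - [T [T [F n]] . [F n]]]

E
E - T
E - T - T
T - T - T
F - T - T
b - T - T
b - F - T
b - n - T
b - n - T . F
b - n - F . F
b - n - n . F
b - n - n . n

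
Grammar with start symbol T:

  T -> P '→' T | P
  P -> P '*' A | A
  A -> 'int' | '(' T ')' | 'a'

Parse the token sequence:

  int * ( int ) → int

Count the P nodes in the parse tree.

4

[T [P [P [A int]] * [A ( [T [P [A int]]] )]] → [T [P [A int]]]]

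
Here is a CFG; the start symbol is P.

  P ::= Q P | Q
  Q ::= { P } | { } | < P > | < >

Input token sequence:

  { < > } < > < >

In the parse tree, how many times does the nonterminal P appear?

[P [Q { [P [Q < >]] }] [P [Q < >] [P [Q < >]]]]

4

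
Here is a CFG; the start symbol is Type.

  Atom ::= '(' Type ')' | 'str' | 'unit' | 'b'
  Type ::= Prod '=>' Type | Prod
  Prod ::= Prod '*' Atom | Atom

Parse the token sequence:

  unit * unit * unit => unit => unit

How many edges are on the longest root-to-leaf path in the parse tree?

5

[Type [Prod [Prod [Prod [Atom unit]] * [Atom unit]] * [Atom unit]] => [Type [Prod [Atom unit]] => [Type [Prod [Atom unit]]]]]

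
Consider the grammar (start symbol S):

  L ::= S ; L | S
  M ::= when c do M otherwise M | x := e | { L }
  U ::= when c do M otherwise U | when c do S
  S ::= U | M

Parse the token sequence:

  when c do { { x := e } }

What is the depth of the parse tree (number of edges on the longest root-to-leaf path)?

10

[S [U when c do [S [M { [L [S [M { [L [S [M x := e]]] }]]] }]]]]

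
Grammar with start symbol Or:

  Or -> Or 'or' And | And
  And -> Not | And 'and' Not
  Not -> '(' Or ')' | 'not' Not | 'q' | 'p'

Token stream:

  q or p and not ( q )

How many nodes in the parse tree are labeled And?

4

[Or [Or [And [Not q]]] or [And [And [Not p]] and [Not not [Not ( [Or [And [Not q]]] )]]]]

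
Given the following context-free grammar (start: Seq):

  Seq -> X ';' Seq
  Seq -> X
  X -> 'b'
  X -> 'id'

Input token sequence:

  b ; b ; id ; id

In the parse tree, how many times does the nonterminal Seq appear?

[Seq [X b] ; [Seq [X b] ; [Seq [X id] ; [Seq [X id]]]]]

4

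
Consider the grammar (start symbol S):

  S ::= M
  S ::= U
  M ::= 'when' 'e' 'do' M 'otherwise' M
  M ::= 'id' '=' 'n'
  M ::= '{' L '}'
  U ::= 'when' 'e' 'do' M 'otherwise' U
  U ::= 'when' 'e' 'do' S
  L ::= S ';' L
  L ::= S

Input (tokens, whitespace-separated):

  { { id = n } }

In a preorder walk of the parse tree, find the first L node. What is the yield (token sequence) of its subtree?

{ id = n }

[S [M { [L [S [M { [L [S [M id = n]]] }]]] }]]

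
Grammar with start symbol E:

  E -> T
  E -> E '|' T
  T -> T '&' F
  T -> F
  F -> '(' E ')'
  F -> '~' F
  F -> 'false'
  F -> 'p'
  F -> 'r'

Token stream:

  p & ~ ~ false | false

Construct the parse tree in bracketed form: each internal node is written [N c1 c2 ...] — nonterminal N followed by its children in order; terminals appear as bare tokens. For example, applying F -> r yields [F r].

E
E | T
T | T
T & F | T
F & F | T
p & F | T
p & ~ F | T
p & ~ ~ F | T
p & ~ ~ false | T
p & ~ ~ false | F
p & ~ ~ false | false

[E [E [T [T [F p]] & [F ~ [F ~ [F false]]]]] | [T [F false]]]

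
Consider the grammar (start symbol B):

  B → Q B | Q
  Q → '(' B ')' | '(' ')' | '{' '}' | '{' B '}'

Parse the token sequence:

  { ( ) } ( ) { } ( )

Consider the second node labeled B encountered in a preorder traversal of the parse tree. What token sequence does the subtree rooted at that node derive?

( )

[B [Q { [B [Q ( )]] }] [B [Q ( )] [B [Q { }] [B [Q ( )]]]]]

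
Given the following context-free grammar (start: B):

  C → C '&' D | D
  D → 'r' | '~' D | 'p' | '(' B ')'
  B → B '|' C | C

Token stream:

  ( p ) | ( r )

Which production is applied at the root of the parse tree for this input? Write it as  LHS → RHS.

B → B '|' C

[B [B [C [D ( [B [C [D p]]] )]]] | [C [D ( [B [C [D r]]] )]]]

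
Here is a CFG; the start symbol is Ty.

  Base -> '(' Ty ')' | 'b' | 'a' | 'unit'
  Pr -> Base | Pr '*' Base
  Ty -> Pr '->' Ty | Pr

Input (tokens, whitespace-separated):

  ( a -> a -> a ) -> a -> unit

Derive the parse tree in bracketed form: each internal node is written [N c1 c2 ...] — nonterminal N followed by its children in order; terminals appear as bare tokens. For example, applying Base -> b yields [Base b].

Ty
Pr -> Ty
Base -> Ty
( Ty ) -> Ty
( Pr -> Ty ) -> Ty
( Base -> Ty ) -> Ty
( a -> Ty ) -> Ty
( a -> Pr -> Ty ) -> Ty
( a -> Base -> Ty ) -> Ty
( a -> a -> Ty ) -> Ty
( a -> a -> Pr ) -> Ty
( a -> a -> Base ) -> Ty
( a -> a -> a ) -> Ty
( a -> a -> a ) -> Pr -> Ty
( a -> a -> a ) -> Base -> Ty
( a -> a -> a ) -> a -> Ty
( a -> a -> a ) -> a -> Pr
( a -> a -> a ) -> a -> Base
( a -> a -> a ) -> a -> unit

[Ty [Pr [Base ( [Ty [Pr [Base a]] -> [Ty [Pr [Base a]] -> [Ty [Pr [Base a]]]]] )]] -> [Ty [Pr [Base a]] -> [Ty [Pr [Base unit]]]]]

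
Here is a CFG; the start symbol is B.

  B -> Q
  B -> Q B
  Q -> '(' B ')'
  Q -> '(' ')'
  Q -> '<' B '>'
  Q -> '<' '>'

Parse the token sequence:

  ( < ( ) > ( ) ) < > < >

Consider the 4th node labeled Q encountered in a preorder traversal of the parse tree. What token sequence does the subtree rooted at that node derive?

( )

[B [Q ( [B [Q < [B [Q ( )]] >] [B [Q ( )]]] )] [B [Q < >] [B [Q < >]]]]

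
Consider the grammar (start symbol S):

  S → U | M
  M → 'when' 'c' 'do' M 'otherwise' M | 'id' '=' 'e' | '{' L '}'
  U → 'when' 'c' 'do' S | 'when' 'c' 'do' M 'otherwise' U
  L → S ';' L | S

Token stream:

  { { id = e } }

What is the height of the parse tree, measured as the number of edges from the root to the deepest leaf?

[S [M { [L [S [M { [L [S [M id = e]]] }]]] }]]

8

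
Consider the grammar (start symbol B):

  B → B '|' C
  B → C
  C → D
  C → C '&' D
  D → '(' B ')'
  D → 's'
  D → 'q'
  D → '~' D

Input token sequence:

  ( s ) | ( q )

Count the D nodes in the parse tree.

[B [B [C [D ( [B [C [D s]]] )]]] | [C [D ( [B [C [D q]]] )]]]

4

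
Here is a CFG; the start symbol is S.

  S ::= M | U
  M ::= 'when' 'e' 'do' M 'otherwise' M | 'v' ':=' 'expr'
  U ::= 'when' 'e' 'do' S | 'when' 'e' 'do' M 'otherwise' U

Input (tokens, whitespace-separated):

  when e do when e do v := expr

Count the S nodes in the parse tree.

[S [U when e do [S [U when e do [S [M v := expr]]]]]]

3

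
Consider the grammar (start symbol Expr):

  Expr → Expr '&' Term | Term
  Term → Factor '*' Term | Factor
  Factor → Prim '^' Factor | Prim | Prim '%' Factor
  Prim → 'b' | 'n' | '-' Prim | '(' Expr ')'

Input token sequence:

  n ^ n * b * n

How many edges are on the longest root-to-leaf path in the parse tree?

[Expr [Term [Factor [Prim n] ^ [Factor [Prim n]]] * [Term [Factor [Prim b]] * [Term [Factor [Prim n]]]]]]

6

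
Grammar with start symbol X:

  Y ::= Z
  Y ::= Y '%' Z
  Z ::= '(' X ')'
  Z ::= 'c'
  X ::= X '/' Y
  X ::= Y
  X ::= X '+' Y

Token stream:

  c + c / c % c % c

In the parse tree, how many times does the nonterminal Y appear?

[X [X [X [Y [Z c]]] + [Y [Z c]]] / [Y [Y [Y [Z c]] % [Z c]] % [Z c]]]

5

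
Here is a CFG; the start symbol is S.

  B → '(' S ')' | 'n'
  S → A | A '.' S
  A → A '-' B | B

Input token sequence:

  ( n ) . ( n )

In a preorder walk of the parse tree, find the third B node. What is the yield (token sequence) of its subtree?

( n )

[S [A [B ( [S [A [B n]]] )]] . [S [A [B ( [S [A [B n]]] )]]]]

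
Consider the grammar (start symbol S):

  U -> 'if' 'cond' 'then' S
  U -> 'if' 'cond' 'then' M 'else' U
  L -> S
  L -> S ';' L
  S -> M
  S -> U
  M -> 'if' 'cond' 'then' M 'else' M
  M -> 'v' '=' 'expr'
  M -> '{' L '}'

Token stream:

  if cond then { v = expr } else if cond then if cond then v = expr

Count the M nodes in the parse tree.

3

[S [U if cond then [M { [L [S [M v = expr]]] }] else [U if cond then [S [U if cond then [S [M v = expr]]]]]]]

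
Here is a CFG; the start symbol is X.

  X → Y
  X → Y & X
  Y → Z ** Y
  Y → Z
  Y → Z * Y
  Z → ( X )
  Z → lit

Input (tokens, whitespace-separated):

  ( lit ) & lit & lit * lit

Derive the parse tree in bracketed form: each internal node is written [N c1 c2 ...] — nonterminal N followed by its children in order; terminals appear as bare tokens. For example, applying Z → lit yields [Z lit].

[X [Y [Z ( [X [Y [Z lit]]] )]] & [X [Y [Z lit]] & [X [Y [Z lit] * [Y [Z lit]]]]]]

X
Y & X
Z & X
( X ) & X
( Y ) & X
( Z ) & X
( lit ) & X
( lit ) & Y & X
( lit ) & Z & X
( lit ) & lit & X
( lit ) & lit & Y
( lit ) & lit & Z * Y
( lit ) & lit & lit * Y
( lit ) & lit & lit * Z
( lit ) & lit & lit * lit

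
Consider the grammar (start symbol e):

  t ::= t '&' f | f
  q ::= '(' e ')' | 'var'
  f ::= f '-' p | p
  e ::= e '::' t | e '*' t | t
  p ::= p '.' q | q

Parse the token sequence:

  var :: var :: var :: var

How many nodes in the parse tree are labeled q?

4

[e [e [e [e [t [f [p [q var]]]]] :: [t [f [p [q var]]]]] :: [t [f [p [q var]]]]] :: [t [f [p [q var]]]]]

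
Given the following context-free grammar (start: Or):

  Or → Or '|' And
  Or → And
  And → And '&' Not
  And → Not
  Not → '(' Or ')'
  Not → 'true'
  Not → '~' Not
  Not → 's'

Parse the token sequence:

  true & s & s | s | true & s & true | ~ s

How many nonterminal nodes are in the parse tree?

[Or [Or [Or [Or [And [And [And [Not true]] & [Not s]] & [Not s]]] | [And [Not s]]] | [And [And [And [Not true]] & [Not s]] & [Not true]]] | [And [Not ~ [Not s]]]]

21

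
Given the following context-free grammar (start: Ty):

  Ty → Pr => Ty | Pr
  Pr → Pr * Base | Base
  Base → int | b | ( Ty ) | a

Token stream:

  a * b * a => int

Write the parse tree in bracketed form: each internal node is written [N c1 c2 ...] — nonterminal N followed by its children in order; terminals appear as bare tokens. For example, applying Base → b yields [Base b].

Ty
Pr => Ty
Pr * Base => Ty
Pr * Base * Base => Ty
Base * Base * Base => Ty
a * Base * Base => Ty
a * b * Base => Ty
a * b * a => Ty
a * b * a => Pr
a * b * a => Base
a * b * a => int

[Ty [Pr [Pr [Pr [Base a]] * [Base b]] * [Base a]] => [Ty [Pr [Base int]]]]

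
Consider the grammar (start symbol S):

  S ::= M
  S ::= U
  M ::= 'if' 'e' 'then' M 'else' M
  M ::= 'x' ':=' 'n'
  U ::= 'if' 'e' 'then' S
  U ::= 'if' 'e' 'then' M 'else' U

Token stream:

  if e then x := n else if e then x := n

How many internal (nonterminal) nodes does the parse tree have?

[S [U if e then [M x := n] else [U if e then [S [M x := n]]]]]

6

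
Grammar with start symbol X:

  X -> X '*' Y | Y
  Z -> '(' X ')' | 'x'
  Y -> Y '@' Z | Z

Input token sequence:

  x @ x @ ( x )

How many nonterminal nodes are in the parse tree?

10

[X [Y [Y [Y [Z x]] @ [Z x]] @ [Z ( [X [Y [Z x]]] )]]]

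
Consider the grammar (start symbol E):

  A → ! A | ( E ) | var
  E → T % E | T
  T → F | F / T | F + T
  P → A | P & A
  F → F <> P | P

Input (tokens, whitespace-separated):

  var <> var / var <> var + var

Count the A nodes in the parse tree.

[E [T [F [F [P [A var]]] <> [P [A var]]] / [T [F [F [P [A var]]] <> [P [A var]]] + [T [F [P [A var]]]]]]]

5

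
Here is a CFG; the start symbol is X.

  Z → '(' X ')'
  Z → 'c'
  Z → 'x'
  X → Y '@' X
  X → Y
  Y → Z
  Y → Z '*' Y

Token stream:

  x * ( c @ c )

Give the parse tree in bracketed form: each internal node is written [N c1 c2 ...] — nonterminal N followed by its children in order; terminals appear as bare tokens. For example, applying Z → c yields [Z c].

[X [Y [Z x] * [Y [Z ( [X [Y [Z c]] @ [X [Y [Z c]]]] )]]]]

X
Y
Z * Y
x * Y
x * Z
x * ( X )
x * ( Y @ X )
x * ( Z @ X )
x * ( c @ X )
x * ( c @ Y )
x * ( c @ Z )
x * ( c @ c )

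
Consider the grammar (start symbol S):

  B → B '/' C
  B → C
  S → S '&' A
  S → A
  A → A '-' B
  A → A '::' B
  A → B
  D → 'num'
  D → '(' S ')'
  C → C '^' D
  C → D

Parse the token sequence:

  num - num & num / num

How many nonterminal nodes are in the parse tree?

[S [S [A [A [B [C [D num]]]] - [B [C [D num]]]]] & [A [B [B [C [D num]]] / [C [D num]]]]]

17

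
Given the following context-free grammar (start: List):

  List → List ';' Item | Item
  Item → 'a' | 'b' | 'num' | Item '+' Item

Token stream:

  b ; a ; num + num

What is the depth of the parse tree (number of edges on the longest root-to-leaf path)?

4

[List [List [List [Item b]] ; [Item a]] ; [Item [Item num] + [Item num]]]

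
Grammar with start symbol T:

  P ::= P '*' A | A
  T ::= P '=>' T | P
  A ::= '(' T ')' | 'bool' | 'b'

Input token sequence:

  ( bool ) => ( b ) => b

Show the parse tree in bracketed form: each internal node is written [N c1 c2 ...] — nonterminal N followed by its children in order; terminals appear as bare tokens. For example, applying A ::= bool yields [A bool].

T
P => T
A => T
( T ) => T
( P ) => T
( A ) => T
( bool ) => T
( bool ) => P => T
( bool ) => A => T
( bool ) => ( T ) => T
( bool ) => ( P ) => T
( bool ) => ( A ) => T
( bool ) => ( b ) => T
( bool ) => ( b ) => P
( bool ) => ( b ) => A
( bool ) => ( b ) => b

[T [P [A ( [T [P [A bool]]] )]] => [T [P [A ( [T [P [A b]]] )]] => [T [P [A b]]]]]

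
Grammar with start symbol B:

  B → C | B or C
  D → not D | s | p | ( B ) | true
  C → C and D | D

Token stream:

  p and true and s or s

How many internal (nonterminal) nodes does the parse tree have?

[B [B [C [C [C [D p]] and [D true]] and [D s]]] or [C [D s]]]

10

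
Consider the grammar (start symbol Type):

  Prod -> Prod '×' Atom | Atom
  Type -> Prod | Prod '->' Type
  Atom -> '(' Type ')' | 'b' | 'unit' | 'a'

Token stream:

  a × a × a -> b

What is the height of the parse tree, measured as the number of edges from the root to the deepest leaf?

5

[Type [Prod [Prod [Prod [Atom a]] × [Atom a]] × [Atom a]] -> [Type [Prod [Atom b]]]]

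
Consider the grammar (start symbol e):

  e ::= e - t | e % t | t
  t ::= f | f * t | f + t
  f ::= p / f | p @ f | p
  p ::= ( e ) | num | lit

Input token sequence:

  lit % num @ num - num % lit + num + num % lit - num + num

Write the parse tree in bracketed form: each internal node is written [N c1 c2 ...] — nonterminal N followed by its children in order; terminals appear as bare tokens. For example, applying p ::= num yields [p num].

[e [e [e [e [e [e [t [f [p lit]]]] % [t [f [p num] @ [f [p num]]]]] - [t [f [p num]]]] % [t [f [p lit]] + [t [f [p num]] + [t [f [p num]]]]]] % [t [f [p lit]]]] - [t [f [p num]] + [t [f [p num]]]]]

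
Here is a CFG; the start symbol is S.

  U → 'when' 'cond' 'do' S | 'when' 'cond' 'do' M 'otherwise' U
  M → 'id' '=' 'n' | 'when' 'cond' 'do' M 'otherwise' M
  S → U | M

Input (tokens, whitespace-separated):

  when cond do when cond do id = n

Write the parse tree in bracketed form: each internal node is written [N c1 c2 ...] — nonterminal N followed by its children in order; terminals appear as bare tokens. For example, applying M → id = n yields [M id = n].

[S [U when cond do [S [U when cond do [S [M id = n]]]]]]

S
U
when cond do S
when cond do U
when cond do when cond do S
when cond do when cond do M
when cond do when cond do id = n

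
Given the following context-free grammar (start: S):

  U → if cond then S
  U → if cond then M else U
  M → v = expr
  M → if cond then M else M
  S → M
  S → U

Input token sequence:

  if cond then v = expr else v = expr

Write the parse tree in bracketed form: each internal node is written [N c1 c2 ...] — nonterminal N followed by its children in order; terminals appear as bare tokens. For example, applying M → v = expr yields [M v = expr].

S
M
if cond then M else M
if cond then v = expr else M
if cond then v = expr else v = expr

[S [M if cond then [M v = expr] else [M v = expr]]]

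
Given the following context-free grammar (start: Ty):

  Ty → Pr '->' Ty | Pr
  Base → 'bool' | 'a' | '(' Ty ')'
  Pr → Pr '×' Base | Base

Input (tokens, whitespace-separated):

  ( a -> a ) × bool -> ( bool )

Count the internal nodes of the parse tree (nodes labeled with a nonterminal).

17

[Ty [Pr [Pr [Base ( [Ty [Pr [Base a]] -> [Ty [Pr [Base a]]]] )]] × [Base bool]] -> [Ty [Pr [Base ( [Ty [Pr [Base bool]]] )]]]]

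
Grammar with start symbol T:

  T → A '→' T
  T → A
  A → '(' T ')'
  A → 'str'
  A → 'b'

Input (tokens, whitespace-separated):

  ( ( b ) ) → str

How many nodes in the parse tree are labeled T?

[T [A ( [T [A ( [T [A b]] )]] )] → [T [A str]]]

4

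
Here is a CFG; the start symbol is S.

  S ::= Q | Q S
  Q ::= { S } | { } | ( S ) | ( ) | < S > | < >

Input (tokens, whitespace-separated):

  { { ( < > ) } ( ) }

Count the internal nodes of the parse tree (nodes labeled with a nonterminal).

10

[S [Q { [S [Q { [S [Q ( [S [Q < >]] )]] }] [S [Q ( )]]] }]]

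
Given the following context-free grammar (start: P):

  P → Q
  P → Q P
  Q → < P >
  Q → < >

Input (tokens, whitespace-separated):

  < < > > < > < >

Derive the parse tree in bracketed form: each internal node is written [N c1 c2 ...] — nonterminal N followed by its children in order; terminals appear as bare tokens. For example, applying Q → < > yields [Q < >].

[P [Q < [P [Q < >]] >] [P [Q < >] [P [Q < >]]]]

P
Q P
< P > P
< Q > P
< < > > P
< < > > Q P
< < > > < > P
< < > > < > Q
< < > > < > < >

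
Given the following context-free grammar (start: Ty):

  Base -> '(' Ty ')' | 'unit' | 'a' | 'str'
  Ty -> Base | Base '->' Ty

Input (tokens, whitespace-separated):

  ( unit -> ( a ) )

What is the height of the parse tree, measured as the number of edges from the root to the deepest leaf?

[Ty [Base ( [Ty [Base unit] -> [Ty [Base ( [Ty [Base a]] )]]] )]]

7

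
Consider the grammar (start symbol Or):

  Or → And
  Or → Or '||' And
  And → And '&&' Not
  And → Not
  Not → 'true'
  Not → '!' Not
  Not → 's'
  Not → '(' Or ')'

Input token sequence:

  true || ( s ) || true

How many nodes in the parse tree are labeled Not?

[Or [Or [Or [And [Not true]]] || [And [Not ( [Or [And [Not s]]] )]]] || [And [Not true]]]

4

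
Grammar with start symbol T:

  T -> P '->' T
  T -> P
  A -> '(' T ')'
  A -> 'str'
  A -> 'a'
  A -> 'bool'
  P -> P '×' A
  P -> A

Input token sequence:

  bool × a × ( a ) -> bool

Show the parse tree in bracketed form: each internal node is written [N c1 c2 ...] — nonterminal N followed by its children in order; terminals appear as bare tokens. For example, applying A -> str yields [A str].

[T [P [P [P [A bool]] × [A a]] × [A ( [T [P [A a]]] )]] -> [T [P [A bool]]]]

T
P -> T
P × A -> T
P × A × A -> T
A × A × A -> T
bool × A × A -> T
bool × a × A -> T
bool × a × ( T ) -> T
bool × a × ( P ) -> T
bool × a × ( A ) -> T
bool × a × ( a ) -> T
bool × a × ( a ) -> P
bool × a × ( a ) -> A
bool × a × ( a ) -> bool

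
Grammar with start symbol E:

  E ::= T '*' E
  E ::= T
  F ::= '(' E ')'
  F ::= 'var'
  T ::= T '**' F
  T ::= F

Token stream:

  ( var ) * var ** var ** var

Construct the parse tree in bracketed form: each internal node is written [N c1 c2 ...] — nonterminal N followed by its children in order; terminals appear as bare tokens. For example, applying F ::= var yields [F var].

[E [T [F ( [E [T [F var]]] )]] * [E [T [T [T [F var]] ** [F var]] ** [F var]]]]

E
T * E
F * E
( E ) * E
( T ) * E
( F ) * E
( var ) * E
( var ) * T
( var ) * T ** F
( var ) * T ** F ** F
( var ) * F ** F ** F
( var ) * var ** F ** F
( var ) * var ** var ** F
( var ) * var ** var ** var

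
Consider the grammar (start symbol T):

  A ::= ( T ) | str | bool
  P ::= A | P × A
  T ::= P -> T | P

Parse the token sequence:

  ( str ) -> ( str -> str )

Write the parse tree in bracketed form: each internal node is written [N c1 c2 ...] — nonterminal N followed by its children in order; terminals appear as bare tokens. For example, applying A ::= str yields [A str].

T
P -> T
A -> T
( T ) -> T
( P ) -> T
( A ) -> T
( str ) -> T
( str ) -> P
( str ) -> A
( str ) -> ( T )
( str ) -> ( P -> T )
( str ) -> ( A -> T )
( str ) -> ( str -> T )
( str ) -> ( str -> P )
( str ) -> ( str -> A )
( str ) -> ( str -> str )

[T [P [A ( [T [P [A str]]] )]] -> [T [P [A ( [T [P [A str]] -> [T [P [A str]]]] )]]]]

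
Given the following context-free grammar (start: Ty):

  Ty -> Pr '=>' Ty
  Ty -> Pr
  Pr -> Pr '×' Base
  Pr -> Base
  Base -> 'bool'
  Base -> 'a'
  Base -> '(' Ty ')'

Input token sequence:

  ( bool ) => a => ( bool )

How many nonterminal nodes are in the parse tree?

[Ty [Pr [Base ( [Ty [Pr [Base bool]]] )]] => [Ty [Pr [Base a]] => [Ty [Pr [Base ( [Ty [Pr [Base bool]]] )]]]]]

15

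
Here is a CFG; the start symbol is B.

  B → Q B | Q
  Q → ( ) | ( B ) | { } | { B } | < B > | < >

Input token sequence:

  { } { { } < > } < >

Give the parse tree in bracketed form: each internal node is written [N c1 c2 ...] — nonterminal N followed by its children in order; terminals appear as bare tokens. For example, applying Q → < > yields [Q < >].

B
Q B
{ } B
{ } Q B
{ } { B } B
{ } { Q B } B
{ } { { } B } B
{ } { { } Q } B
{ } { { } < > } B
{ } { { } < > } Q
{ } { { } < > } < >

[B [Q { }] [B [Q { [B [Q { }] [B [Q < >]]] }] [B [Q < >]]]]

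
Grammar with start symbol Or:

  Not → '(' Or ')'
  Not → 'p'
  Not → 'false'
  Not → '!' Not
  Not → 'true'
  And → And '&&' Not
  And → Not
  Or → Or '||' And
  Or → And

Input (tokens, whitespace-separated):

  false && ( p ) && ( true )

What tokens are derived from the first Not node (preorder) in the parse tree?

false

[Or [And [And [And [Not false]] && [Not ( [Or [And [Not p]]] )]] && [Not ( [Or [And [Not true]]] )]]]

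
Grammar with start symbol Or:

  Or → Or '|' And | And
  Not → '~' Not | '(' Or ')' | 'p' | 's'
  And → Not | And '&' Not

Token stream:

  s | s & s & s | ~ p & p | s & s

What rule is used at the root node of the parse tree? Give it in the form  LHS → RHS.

Or → Or '|' And

[Or [Or [Or [Or [And [Not s]]] | [And [And [And [Not s]] & [Not s]] & [Not s]]] | [And [And [Not ~ [Not p]]] & [Not p]]] | [And [And [Not s]] & [Not s]]]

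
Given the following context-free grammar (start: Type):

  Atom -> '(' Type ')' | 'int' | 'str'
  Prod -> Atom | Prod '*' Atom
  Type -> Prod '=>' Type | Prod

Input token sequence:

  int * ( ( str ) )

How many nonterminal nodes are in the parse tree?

[Type [Prod [Prod [Atom int]] * [Atom ( [Type [Prod [Atom ( [Type [Prod [Atom str]]] )]]] )]]]

11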